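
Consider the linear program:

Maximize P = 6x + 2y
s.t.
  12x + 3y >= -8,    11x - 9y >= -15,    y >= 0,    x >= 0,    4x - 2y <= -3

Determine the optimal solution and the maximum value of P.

Corner points and P = 6x + 2y:
  (0, 5/3) → P = 10/3
  (3/14, 27/14) → P = 36/7
  (0, 3/2) → P = 3

The binding constraints are 11x - 9y = -15 and 4x - 2y = -3.
Solving simultaneously gives x = 3/14, y = 27/14.

x = 3/14, y = 27/14, maximum P = 36/7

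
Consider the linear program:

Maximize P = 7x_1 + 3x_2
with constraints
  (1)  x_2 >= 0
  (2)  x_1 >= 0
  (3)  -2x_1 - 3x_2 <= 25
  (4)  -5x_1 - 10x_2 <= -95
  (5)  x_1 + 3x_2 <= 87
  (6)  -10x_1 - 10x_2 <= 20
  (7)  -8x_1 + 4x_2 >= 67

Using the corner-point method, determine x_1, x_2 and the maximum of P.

x_1 = 21/4, x_2 = 109/4, maximum P = 237/2

Vertices and P = 7x_1 + 3x_2:
  (0, 29) → P = 87
  (0, 67/4) → P = 201/4
  (21/4, 109/4) → P = 237/2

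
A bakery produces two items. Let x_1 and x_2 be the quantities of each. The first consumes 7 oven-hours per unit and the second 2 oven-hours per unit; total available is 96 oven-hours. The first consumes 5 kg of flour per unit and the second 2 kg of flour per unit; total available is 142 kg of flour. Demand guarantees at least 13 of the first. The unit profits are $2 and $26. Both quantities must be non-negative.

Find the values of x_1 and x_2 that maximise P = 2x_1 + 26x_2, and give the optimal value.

x_1 = 13, x_2 = 5/2, maximum P = 91

Extreme points and P = 2x_1 + 26x_2:
  (96/7, 0) → P = 192/7
  (13, 0) → P = 26
  (13, 5/2) → P = 91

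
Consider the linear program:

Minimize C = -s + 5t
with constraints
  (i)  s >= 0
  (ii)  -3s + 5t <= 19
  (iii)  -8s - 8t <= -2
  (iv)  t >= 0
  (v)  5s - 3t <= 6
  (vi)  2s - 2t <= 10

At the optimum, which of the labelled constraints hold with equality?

(iv) and (v)

Extreme points and C = -s + 5t:
  (0, 19/5) → C = 19
  (0, 1/4) → C = 5/4
  (87/16, 113/16) → C = 239/8
  (1/4, 0) → C = -1/4
  (6/5, 0) → C = -6/5

The minimum is at (6/5, 0). Substituting into each constraint, equality holds for (iv) and (v); the remaining constraints have slack.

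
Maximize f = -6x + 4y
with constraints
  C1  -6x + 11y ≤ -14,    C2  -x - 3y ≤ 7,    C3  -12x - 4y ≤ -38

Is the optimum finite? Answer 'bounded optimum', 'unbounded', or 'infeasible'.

bounded optimum

Corner points and f = -6x + 4y:
  (79/26, 5/13) → f = -217/13
  (71/16, -61/16) → f = -335/8
The feasible region has finitely many vertices and no improving ray; the maximum is -217/13 at (79/26, 5/13).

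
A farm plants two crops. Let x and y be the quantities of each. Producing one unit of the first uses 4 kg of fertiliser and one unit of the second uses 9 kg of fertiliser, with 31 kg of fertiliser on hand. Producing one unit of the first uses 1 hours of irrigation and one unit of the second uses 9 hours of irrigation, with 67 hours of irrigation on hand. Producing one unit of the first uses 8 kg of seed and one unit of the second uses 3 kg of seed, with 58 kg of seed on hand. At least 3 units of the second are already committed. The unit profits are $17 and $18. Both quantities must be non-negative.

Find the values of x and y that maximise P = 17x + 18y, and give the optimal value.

x = 1, y = 3, maximum P = 71

Extreme points and P = 17x + 18y:
  (0, 31/9) → P = 62
  (0, 3) → P = 54
  (1, 3) → P = 71

At the optimal vertex, 4x + 9y = 31 and y = 3.
Solving simultaneously gives x = 1, y = 3.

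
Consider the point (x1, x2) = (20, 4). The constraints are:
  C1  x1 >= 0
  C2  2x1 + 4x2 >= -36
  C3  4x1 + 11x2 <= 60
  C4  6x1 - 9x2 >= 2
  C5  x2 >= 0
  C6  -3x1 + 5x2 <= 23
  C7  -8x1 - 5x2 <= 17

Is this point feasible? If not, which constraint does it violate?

not feasible — violates C3

Constraint C3: 4x1 + 11x2 = 124, which is not ≤ 60. All other constraints are satisfied.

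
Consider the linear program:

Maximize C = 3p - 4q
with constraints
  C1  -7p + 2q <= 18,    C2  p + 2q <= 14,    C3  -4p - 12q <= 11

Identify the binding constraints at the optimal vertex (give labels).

C2 and C3

Feasible corners and C = 3p - 4q:
  (-1/2, 29/4) → C = -61/2
  (-119/46, -5/92) → C = -347/46
  (95/2, -67/4) → C = 419/2

The maximum is at (95/2, -67/4). Substituting into each constraint, equality holds for C2 and C3; the remaining constraints have slack.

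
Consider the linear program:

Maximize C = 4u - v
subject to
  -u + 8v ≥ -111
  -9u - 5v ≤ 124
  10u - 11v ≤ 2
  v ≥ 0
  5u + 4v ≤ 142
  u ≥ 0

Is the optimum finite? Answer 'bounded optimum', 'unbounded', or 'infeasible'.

Feasible corners and C = 4u - v:
  (1/5, 0) → C = 4/5
  (314/19, 282/19) → C = 974/19
  (0, 0) → C = 0
  (0, 71/2) → C = -71/2
The feasible region has finitely many vertices and no improving ray; the maximum is 974/19 at (314/19, 282/19).

bounded optimum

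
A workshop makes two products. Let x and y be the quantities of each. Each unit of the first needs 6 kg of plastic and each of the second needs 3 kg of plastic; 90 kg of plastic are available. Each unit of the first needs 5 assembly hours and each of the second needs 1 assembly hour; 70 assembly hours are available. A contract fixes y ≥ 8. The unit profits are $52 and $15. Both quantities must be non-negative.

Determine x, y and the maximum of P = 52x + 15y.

Corner points and P = 52x + 15y:
  (0, 30) → P = 450
  (0, 8) → P = 120
  (11, 8) → P = 692

The optimum lies where 6x + 3y = 90 and y = 8.
Solving simultaneously gives x = 11, y = 8.

x = 11, y = 8, maximum P = 692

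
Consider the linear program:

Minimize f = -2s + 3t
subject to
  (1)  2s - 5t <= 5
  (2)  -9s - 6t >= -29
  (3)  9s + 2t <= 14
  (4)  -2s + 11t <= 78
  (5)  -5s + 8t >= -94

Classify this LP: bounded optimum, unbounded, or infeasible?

bounded optimum

Feasible corners and f = -2s + 3t:
  (80/49, -17/49) → f = -211/49
  (13/18, 15/4) → f = 353/36
  (-149/111, 760/111) → f = 2578/111
The feasible region has finitely many vertices and no improving ray; the minimum is -211/49 at (80/49, -17/49).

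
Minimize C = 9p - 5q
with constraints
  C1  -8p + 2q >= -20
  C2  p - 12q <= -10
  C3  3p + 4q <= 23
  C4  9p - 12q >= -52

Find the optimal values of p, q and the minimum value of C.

p = -21/4, q = 19/48, minimum C = -2363/48

Feasible corners and C = 9p - 5q:
  (130/47, 50/47) → C = 920/47
  (63/19, 62/19) → C = 257/19
  (-21/4, 19/48) → C = -2363/48
  (17/18, 121/24) → C = -401/24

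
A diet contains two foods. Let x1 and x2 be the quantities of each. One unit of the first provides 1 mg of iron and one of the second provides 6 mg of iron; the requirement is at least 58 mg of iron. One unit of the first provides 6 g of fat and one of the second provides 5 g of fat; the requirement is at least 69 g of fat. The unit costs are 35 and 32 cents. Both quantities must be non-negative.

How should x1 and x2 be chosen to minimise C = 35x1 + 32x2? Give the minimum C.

The feasible region is unbounded (it extends along (0, 1), (1, 0)), but C strictly increases along every unbounded feasible direction, so there is no improving ray and the minimum is attained at a vertex.

The binding constraints are x1 + 6x2 = 58 and 6x1 + 5x2 = 69.
Solving simultaneously gives x1 = 4, x2 = 9.

x1 = 4, x2 = 9, minimum C = 428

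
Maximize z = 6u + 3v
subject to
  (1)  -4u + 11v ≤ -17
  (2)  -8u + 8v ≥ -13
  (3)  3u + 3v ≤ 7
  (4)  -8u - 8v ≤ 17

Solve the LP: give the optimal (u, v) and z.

Vertices and z = 6u + 3v:
  (1/8, -3/2) → z = -15/4
  (-17/40, -17/10) → z = -153/20
  (-1/4, -15/8) → z = -57/8

At the optimal vertex, -4u + 11v = -17 and -8u + 8v = -13.
Solving simultaneously gives u = 1/8, v = -3/2.

u = 1/8, v = -3/2, maximum z = -15/4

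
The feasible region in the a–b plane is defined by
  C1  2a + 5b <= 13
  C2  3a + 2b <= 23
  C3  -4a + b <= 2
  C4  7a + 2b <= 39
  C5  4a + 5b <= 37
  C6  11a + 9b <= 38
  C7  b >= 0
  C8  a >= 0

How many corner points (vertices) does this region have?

5

Pairwise boundary intersections that survive every other constraint:
  (3/22, 28/11)
  (73/37, 67/37)
  (0, 2)
  (38/11, 0)
  (0, 0)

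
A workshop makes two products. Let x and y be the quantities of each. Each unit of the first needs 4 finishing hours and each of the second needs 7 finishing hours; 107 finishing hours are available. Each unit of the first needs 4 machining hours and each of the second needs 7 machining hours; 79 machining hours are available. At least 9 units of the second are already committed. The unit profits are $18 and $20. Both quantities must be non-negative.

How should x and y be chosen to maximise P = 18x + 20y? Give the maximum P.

x = 4, y = 9, maximum P = 252

Extreme points and P = 18x + 20y:
  (0, 79/7) → P = 1580/7
  (0, 9) → P = 180
  (4, 9) → P = 252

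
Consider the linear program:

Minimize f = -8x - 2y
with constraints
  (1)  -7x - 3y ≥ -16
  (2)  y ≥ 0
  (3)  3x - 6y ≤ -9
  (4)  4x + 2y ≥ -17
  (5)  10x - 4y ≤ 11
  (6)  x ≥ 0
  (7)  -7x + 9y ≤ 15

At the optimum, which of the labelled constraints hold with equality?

(1) and (3)

Corner points and f = -8x - 2y:
  (23/17, 37/17) → f = -258/17
  (33/28, 31/12) → f = -613/42
  (0, 3/2) → f = -3
  (0, 5/3) → f = -10/3

The minimum is at (23/17, 37/17). Substituting into each constraint, equality holds for (1) and (3); the remaining constraints have slack.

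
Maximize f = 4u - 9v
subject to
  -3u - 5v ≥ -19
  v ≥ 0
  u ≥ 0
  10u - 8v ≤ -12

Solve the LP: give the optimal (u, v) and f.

u = 0, v = 3/2, maximum f = -27/2

Corner points and f = 4u - 9v:
  (0, 19/5) → f = -171/5
  (46/37, 113/37) → f = -833/37
  (0, 3/2) → f = -27/2

At the optimal vertex, u = 0 and 10u - 8v = -12.
Solving simultaneously gives u = 0, v = 3/2.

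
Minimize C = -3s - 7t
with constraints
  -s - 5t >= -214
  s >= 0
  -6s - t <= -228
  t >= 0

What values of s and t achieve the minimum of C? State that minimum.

s = 214, t = 0, minimum C = -642

Extreme points and C = -3s - 7t:
  (926/29, 1056/29) → C = -10170/29
  (214, 0) → C = -642
  (38, 0) → C = -114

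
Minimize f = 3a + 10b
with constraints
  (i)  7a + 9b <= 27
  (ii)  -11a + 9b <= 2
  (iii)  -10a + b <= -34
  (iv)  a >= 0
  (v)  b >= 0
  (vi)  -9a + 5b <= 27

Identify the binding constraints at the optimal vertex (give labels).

(iii) and (v)

Extreme points and f = 3a + 10b:
  (333/97, 32/97) → f = 1319/97
  (27/7, 0) → f = 81/7
  (17/5, 0) → f = 51/5

The minimum is at (17/5, 0). Substituting into each constraint, equality holds for (iii) and (v); the remaining constraints have slack.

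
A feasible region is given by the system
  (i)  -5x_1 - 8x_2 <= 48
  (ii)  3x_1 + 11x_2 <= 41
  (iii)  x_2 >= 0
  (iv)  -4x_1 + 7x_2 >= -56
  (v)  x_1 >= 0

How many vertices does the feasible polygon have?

Pairwise boundary intersections that survive every other constraint:
  (41/3, 0)
  (0, 41/11)
  (0, 0)

3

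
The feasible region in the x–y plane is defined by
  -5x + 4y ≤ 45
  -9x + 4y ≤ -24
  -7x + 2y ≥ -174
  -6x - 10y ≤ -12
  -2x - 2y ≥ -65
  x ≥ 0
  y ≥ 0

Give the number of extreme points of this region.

4

The feasible vertices (each the meet of two boundaries and inside every other half-plane) are:
  (154/13, 537/26)
  (8/3, 0)
  (239/9, 107/18)
  (174/7, 0)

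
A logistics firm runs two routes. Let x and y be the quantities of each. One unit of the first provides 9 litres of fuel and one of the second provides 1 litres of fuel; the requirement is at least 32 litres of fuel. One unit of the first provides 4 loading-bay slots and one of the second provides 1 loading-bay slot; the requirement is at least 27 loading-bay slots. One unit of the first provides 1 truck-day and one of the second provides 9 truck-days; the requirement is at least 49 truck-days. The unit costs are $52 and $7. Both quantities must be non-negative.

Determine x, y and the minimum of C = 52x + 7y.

The feasible region is unbounded (it extends along (0, 1), (1, 0)), but C strictly increases along every unbounded feasible direction, so there is no improving ray and the minimum is attained at a vertex.

The binding constraints are 9x + y = 32 and 4x + y = 27.
Solving simultaneously gives x = 1, y = 23.

x = 1, y = 23, minimum C = 213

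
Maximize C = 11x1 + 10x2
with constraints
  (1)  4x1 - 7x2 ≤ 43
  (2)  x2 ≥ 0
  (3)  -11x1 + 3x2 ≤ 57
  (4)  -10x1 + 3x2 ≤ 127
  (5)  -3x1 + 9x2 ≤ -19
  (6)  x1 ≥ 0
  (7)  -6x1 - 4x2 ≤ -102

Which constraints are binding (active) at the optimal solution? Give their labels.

(1) and (5)

Extreme points and C = 11x1 + 10x2:
  (254/15, 53/15) → C = 1108/5
  (443/29, 75/29) → C = 5623/29
  (497/33, 32/11) → C = 6427/33

The maximum is at (254/15, 53/15). Substituting into each constraint, equality holds for (1) and (5); the remaining constraints have slack.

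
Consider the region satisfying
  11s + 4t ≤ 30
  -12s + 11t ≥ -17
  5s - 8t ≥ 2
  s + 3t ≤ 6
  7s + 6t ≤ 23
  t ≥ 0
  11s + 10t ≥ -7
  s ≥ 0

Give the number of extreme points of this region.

Intersecting each pair of boundary lines and keeping only the points that satisfy every inequality leaves:
  (398/169, 173/169)
  (44/19, 43/38)
  (17/12, 0)
  (98/43, 101/86)
  (2/5, 0)

5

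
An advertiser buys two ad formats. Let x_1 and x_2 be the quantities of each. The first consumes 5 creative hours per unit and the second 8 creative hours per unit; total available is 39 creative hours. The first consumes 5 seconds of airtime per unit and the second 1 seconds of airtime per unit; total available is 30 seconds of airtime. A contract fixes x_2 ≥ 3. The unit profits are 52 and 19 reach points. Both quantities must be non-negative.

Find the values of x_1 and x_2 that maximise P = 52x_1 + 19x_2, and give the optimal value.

x_1 = 3, x_2 = 3, maximum P = 213

Vertices and P = 52x_1 + 19x_2:
  (0, 39/8) → P = 741/8
  (0, 3) → P = 57
  (3, 3) → P = 213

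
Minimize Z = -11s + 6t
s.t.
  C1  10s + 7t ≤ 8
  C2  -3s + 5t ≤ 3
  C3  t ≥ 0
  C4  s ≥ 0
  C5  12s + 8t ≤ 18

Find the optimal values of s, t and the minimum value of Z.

s = 4/5, t = 0, minimum Z = -44/5

Feasible corners and Z = -11s + 6t:
  (19/71, 54/71) → Z = 115/71
  (4/5, 0) → Z = -44/5
  (0, 3/5) → Z = 18/5
  (0, 0) → Z = 0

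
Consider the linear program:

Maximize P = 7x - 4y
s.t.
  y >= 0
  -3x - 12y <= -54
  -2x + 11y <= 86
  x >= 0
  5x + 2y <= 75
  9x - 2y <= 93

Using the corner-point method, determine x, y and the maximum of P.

x = 204/19, y = 69/38, maximum P = 1290/19

Extreme points and P = 7x - 4y:
  (0, 9/2) → P = -18
  (204/19, 69/38) → P = 1290/19
  (0, 86/11) → P = -344/11
  (653/59, 580/59) → P = 2251/59
  (12, 15/2) → P = 54

At the optimal vertex, -3x - 12y = -54 and 9x - 2y = 93.
Solving simultaneously gives x = 204/19, y = 69/38.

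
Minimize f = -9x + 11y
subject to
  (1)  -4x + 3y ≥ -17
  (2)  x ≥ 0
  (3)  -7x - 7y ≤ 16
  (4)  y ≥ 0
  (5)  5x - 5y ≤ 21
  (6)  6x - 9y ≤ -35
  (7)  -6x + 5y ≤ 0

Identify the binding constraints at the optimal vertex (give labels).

(1) and (6)

Feasible corners and f = -9x + 11y:
  (43/3, 121/9) → f = 170/9
  (85/2, 51) → f = 357/2
  (175/24, 35/4) → f = 245/8

The minimum is at (43/3, 121/9). Substituting into each constraint, equality holds for (1) and (6); the remaining constraints have slack.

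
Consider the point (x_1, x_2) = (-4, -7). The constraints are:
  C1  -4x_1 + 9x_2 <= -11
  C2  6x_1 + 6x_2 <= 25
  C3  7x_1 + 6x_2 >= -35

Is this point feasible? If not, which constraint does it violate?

Constraint C3: 7x_1 + 6x_2 = -70, which is not ≥ -35. All other constraints are satisfied.

not feasible — violates C3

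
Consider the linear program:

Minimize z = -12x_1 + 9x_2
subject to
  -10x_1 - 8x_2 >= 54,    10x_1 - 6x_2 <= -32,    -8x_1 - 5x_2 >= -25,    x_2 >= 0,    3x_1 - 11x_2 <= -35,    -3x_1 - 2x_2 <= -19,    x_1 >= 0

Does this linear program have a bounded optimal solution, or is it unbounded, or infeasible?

The boundaries -3x_1 - 2x_2 = -19 and x_1 = 0 meet at (0, 19/2), but that point violates -10x_1 - 8x_2 ≥ 54. Every candidate vertex is excluded by some other constraint, so the feasible region is empty.

infeasible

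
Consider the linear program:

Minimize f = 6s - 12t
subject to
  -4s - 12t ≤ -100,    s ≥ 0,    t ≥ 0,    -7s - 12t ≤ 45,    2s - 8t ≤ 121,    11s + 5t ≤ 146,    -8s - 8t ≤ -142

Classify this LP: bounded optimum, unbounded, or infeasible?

bounded optimum

Vertices and f = 6s - 12t:
  (0, 146/5) → f = -1752/5
  (0, 71/4) → f = -213
  (229/24, 197/24) → f = -165/4
The feasible region has finitely many vertices and no improving ray; the minimum is -1752/5 at (0, 146/5).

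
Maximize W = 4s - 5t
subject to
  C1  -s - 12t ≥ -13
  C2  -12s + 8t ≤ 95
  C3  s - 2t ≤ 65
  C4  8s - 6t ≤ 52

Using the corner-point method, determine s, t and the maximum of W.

s = -143/5, t = -234/5, maximum W = 598/5

Vertices and W = 4s - 5t:
  (-259/38, 251/152) → W = -5399/152
  (117/17, 26/51) → W = 1274/51
  (-355/8, -875/16) → W = 1535/16
  (-143/5, -234/5) → W = 598/5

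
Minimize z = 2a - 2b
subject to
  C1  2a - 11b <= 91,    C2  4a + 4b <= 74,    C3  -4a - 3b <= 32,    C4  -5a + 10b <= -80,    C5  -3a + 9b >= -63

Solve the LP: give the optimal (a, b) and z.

Corner points and z = 2a - 2b:
  (53/3, 5/6) → z = 101/3
  (153/8, -5/8) → z = 79/2
  (6, -5) → z = 22

The optimum lies where -5a + 10b = -80 and -3a + 9b = -63.
Solving simultaneously gives a = 6, b = -5.

a = 6, b = -5, minimum z = 22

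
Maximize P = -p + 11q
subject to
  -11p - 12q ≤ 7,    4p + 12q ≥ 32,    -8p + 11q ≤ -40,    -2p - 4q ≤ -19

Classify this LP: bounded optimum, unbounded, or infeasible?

From the feasible point (25/2, -3/2), moving in the direction (11, 8) keeps every constraint satisfied while P increases without bound.

unbounded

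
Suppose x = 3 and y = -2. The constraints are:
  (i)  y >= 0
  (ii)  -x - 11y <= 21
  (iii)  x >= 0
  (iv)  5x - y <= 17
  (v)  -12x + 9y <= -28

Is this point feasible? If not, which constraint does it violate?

not feasible — violates (i)

Constraint (i): y = -2, which is not ≥ 0. All other constraints are satisfied.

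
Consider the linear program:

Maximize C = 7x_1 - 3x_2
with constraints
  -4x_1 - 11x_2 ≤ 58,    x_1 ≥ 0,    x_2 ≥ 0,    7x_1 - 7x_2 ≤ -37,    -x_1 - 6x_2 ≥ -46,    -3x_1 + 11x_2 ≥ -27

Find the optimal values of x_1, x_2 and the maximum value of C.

Vertices and C = 7x_1 - 3x_2:
  (0, 37/7) → C = -111/7
  (0, 23/3) → C = -23
  (100/49, 359/49) → C = -377/49

The optimum lies where 7x_1 - 7x_2 = -37 and -x_1 - 6x_2 = -46.
Solving simultaneously gives x_1 = 100/49, x_2 = 359/49.

x_1 = 100/49, x_2 = 359/49, maximum C = -377/49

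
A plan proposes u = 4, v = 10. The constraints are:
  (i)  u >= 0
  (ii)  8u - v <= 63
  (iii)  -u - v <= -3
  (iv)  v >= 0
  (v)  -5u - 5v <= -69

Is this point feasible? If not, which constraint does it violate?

(i): 4 ≥ 0 ✓
(ii): 22 ≤ 63 ✓
(iii): -14 ≤ -3 ✓
(iv): 10 ≥ 0 ✓
(v): -70 ≤ -69 ✓

feasible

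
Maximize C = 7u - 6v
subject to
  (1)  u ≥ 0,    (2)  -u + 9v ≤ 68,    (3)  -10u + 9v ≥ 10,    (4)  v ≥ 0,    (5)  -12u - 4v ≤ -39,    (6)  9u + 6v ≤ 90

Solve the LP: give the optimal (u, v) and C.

u = 250/47, v = 330/47, maximum C = -230/47

Extreme points and C = 7u - 6v:
  (79/112, 855/112) → C = -4577/112
  (134/29, 234/29) → C = -466/29
  (311/148, 255/74) → C = -883/148
  (250/47, 330/47) → C = -230/47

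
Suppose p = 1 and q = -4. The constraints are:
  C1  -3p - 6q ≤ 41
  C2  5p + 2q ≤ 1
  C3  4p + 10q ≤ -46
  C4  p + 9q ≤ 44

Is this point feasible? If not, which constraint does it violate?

Constraint C3: 4p + 10q = -36, which is not ≤ -46. All other constraints are satisfied.

not feasible — violates C3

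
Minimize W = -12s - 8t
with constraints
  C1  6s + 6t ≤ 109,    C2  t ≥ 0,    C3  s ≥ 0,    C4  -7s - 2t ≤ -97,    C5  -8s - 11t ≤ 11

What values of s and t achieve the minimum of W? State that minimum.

s = 109/6, t = 0, minimum W = -218

Feasible corners and W = -12s - 8t:
  (109/6, 0) → W = -218
  (182/15, 181/30) → W = -2908/15
  (97/7, 0) → W = -1164/7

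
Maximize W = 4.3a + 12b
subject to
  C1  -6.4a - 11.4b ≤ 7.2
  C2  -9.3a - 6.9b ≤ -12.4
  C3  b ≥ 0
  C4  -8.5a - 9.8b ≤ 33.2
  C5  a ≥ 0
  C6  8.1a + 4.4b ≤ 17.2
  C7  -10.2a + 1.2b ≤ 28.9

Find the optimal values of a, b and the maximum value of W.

a = 0, b = 43/11, maximum W = 516/11

Corner points and W = 4.3a + 12b:
  (4/3, 0) → W = 86/15
  (0, 124/69) → W = 496/23
  (172/81, 0) → W = 3698/405
  (0, 43/11) → W = 516/11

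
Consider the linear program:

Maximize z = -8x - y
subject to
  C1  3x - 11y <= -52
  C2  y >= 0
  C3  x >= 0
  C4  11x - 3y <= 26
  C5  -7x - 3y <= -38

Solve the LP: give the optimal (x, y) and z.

Corner points and z = -8x - y:
  (221/56, 325/56) → z = -299/8
  (131/43, 239/43) → z = -1287/43
  (0, 38/3) → z = -38/3
The feasible region is unbounded (it extends along (0, 1), (3, 11)), but z strictly decreases along every unbounded feasible direction, so there is no improving ray and the maximum is attained at a vertex.

x = 0, y = 38/3, maximum z = -38/3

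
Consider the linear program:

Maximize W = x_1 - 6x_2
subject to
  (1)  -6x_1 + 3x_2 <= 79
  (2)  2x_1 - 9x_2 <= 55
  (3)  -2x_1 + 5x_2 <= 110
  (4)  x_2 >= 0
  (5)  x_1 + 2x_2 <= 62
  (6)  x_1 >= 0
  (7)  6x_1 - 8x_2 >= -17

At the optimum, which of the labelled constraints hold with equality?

Extreme points and W = x_1 - 6x_2:
  (55/2, 0) → W = 55/2
  (668/13, 69/13) → W = 254/13
  (0, 0) → W = 0
  (231/10, 389/20) → W = -468/5
  (0, 17/8) → W = -51/4

The maximum is at (55/2, 0). Substituting into each constraint, equality holds for (2) and (4); the remaining constraints have slack.

(2) and (4)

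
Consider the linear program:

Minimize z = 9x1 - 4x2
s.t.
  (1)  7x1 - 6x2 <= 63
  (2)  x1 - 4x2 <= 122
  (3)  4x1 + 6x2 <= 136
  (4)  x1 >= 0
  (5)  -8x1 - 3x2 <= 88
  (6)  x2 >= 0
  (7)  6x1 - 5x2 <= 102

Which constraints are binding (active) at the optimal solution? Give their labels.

Feasible corners and z = 9x1 - 4x2:
  (199/11, 350/33) → z = 3973/33
  (9, 0) → z = 81
  (0, 68/3) → z = -272/3
  (0, 0) → z = 0

The minimum is at (0, 68/3). Substituting into each constraint, equality holds for (3) and (4); the remaining constraints have slack.

(3) and (4)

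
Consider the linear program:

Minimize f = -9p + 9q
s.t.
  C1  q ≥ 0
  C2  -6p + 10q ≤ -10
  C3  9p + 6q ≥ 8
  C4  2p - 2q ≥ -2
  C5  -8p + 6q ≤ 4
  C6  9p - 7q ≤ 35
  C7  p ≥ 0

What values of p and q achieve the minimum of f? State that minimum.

p = 35/9, q = 0, minimum f = -35

Extreme points and f = -9p + 9q:
  (5/3, 0) → f = -15
  (35/9, 0) → f = -35
  (35/6, 5/2) → f = -30

The optimum lies where q = 0 and 9p - 7q = 35.
Solving simultaneously gives p = 35/9, q = 0.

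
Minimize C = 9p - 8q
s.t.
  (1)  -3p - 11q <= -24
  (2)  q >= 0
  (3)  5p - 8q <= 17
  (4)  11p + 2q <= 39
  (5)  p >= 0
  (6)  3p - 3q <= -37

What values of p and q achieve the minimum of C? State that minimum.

Feasible corners and C = 9p - 8q:
  (0, 39/2) → C = -156
  (43/39, 524/39) → C = -3805/39
  (0, 37/3) → C = -296/3

p = 0, q = 39/2, minimum C = -156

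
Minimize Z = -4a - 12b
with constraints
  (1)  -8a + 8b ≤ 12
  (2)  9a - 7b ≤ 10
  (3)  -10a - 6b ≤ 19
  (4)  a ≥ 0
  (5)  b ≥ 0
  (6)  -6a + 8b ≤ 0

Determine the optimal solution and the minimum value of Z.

a = 8/3, b = 2, minimum Z = -104/3

Corner points and Z = -4a - 12b:
  (10/9, 0) → Z = -40/9
  (8/3, 2) → Z = -104/3
  (0, 0) → Z = 0

At the optimal vertex, 9a - 7b = 10 and -6a + 8b = 0.
Solving simultaneously gives a = 8/3, b = 2.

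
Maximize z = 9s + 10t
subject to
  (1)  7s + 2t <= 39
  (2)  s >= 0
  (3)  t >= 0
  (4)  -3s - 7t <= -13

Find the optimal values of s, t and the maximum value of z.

Corner points and z = 9s + 10t:
  (0, 39/2) → z = 195
  (39/7, 0) → z = 351/7
  (0, 13/7) → z = 130/7
  (13/3, 0) → z = 39

At the optimal vertex, 7s + 2t = 39 and s = 0.
Solving simultaneously gives s = 0, t = 39/2.

s = 0, t = 39/2, maximum z = 195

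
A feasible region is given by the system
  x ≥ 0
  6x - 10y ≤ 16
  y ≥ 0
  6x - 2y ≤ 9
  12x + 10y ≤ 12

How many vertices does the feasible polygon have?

Of the 10 pairwise boundary intersections, those satisfying every inequality are:
  (0, 0)
  (0, 6/5)
  (1, 0)

3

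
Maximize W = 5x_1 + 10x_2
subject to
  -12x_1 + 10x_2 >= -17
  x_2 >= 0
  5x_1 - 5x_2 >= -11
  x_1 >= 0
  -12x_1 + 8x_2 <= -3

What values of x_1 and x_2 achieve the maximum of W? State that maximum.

Corner points and W = 5x_1 + 10x_2:
  (17/12, 0) → W = 85/12
  (39/2, 217/10) → W = 629/2
  (1/4, 0) → W = 5/4
  (103/20, 147/20) → W = 397/4

At the optimal vertex, -12x_1 + 10x_2 = -17 and 5x_1 - 5x_2 = -11.
Solving simultaneously gives x_1 = 39/2, x_2 = 217/10.

x_1 = 39/2, x_2 = 217/10, maximum W = 629/2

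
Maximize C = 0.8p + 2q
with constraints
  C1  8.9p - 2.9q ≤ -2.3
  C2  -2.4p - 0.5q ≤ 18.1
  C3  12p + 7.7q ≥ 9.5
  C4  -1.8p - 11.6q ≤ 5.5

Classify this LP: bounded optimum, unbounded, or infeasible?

From the feasible point (984/10333, 11215/10333), moving in the direction (-0.5, 2.4) keeps every constraint satisfied while C increases without bound.

unbounded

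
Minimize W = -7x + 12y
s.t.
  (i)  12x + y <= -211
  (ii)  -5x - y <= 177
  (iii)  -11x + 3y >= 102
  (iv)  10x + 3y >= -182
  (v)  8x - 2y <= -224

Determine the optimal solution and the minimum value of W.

x = -259/11, y = 196/11, minimum W = 4165/11

Vertices and W = -7x + 12y:
  (-323/16, 125/4) → W = 8261/16
  (-349/5, 172) → W = 12763/5
  (-259/11, 196/11) → W = 4165/11
The feasible region is unbounded (it extends along (-1, 12), (-1, 5)), but W strictly increases along every unbounded feasible direction, so there is no improving ray and the minimum is attained at a vertex.

The binding constraints are 10x + 3y = -182 and 8x - 2y = -224.
Solving simultaneously gives x = -259/11, y = 196/11.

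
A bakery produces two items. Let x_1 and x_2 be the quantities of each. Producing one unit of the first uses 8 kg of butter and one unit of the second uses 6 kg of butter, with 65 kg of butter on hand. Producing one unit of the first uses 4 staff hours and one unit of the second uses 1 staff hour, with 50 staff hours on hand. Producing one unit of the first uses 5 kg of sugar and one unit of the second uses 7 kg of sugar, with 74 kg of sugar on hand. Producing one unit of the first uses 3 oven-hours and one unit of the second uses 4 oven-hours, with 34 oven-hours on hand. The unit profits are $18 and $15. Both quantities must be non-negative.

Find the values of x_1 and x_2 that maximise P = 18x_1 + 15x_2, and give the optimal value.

Vertices and P = 18x_1 + 15x_2:
  (0, 0) → P = 0
  (0, 17/2) → P = 255/2
  (65/8, 0) → P = 585/4
  (4, 11/2) → P = 309/2

At the optimal vertex, 8x_1 + 6x_2 = 65 and 3x_1 + 4x_2 = 34.
Solving simultaneously gives x_1 = 4, x_2 = 11/2.

x_1 = 4, x_2 = 11/2, maximum P = 309/2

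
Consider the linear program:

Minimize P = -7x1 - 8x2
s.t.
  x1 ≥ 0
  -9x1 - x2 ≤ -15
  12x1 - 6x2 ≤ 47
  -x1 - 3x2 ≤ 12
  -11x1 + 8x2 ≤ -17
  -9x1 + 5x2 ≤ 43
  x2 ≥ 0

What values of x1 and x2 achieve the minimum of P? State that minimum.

x1 = 137/15, x2 = 313/30, minimum P = -737/5

Vertices and P = -7x1 - 8x2:
  (137/83, 12/83) → P = -1055/83
  (5/3, 0) → P = -35/3
  (137/15, 313/30) → P = -737/5
  (47/12, 0) → P = -329/12

At the optimal vertex, 12x1 - 6x2 = 47 and -11x1 + 8x2 = -17.
Solving simultaneously gives x1 = 137/15, x2 = 313/30.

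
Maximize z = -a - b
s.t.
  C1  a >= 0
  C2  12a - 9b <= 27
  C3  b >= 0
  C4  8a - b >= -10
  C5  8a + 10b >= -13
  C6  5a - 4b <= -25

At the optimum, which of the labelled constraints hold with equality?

Vertices and z = -a - b:
  (0, 10) → z = -10
  (0, 25/4) → z = -25/4
  (111, 145) → z = -256
The feasible region is unbounded (it extends along (3, 4), (1, 8)), but z strictly decreases along every unbounded feasible direction, so there is no improving ray and the maximum is attained at a vertex.

The maximum is at (0, 25/4). Substituting into each constraint, equality holds for C1 and C6; the remaining constraints have slack.

C1 and C6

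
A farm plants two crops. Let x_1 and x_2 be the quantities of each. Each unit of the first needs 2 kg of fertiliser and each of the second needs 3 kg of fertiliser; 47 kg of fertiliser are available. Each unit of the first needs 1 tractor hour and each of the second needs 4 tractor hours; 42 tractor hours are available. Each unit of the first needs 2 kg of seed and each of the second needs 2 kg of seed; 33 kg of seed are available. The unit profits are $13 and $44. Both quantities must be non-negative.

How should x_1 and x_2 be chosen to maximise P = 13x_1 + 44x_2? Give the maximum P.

Vertices and P = 13x_1 + 44x_2:
  (0, 0) → P = 0
  (0, 21/2) → P = 462
  (33/2, 0) → P = 429/2
  (8, 17/2) → P = 478

At the optimal vertex, x_1 + 4x_2 = 42 and 2x_1 + 2x_2 = 33.
Solving simultaneously gives x_1 = 8, x_2 = 17/2.

x_1 = 8, x_2 = 17/2, maximum P = 478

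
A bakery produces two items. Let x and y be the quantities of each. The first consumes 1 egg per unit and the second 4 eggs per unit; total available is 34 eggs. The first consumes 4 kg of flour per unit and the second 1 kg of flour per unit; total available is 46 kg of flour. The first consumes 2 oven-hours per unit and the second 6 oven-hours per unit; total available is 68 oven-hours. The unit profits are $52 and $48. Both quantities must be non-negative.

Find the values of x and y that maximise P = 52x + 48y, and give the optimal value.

x = 10, y = 6, maximum P = 808

Vertices and P = 52x + 48y:
  (0, 0) → P = 0
  (0, 17/2) → P = 408
  (23/2, 0) → P = 598
  (10, 6) → P = 808

The binding constraints are x + 4y = 34 and 4x + y = 46.
Solving simultaneously gives x = 10, y = 6.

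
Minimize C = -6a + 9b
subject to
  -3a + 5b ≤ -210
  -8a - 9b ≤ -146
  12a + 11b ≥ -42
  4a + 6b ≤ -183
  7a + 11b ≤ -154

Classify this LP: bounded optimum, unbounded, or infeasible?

unbounded

From the feasible point (841/4, -512/3), moving in the direction (6, -4) keeps every constraint satisfied while C decreases without bound.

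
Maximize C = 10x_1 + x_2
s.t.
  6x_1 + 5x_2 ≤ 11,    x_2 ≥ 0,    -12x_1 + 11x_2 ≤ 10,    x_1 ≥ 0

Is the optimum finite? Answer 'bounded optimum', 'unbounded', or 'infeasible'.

bounded optimum

Extreme points and C = 10x_1 + x_2:
  (11/6, 0) → C = 55/3
  (71/126, 32/21) → C = 451/63
  (0, 0) → C = 0
  (0, 10/11) → C = 10/11
The feasible region has finitely many vertices and no improving ray; the maximum is 55/3 at (11/6, 0).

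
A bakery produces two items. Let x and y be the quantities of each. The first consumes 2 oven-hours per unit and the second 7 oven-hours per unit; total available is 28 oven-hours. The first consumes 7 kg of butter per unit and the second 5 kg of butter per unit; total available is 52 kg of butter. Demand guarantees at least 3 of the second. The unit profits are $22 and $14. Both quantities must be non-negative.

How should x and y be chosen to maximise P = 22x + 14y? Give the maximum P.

x = 7/2, y = 3, maximum P = 119

Extreme points and P = 22x + 14y:
  (0, 4) → P = 56
  (0, 3) → P = 42
  (7/2, 3) → P = 119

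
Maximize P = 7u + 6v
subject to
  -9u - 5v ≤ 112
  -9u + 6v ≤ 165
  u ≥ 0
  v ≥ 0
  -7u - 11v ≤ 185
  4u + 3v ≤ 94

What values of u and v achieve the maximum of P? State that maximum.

Feasible corners and P = 7u + 6v:
  (0, 55/2) → P = 165
  (23/17, 502/17) → P = 3173/17
  (0, 0) → P = 0
  (47/2, 0) → P = 329/2

u = 23/17, v = 502/17, maximum P = 3173/17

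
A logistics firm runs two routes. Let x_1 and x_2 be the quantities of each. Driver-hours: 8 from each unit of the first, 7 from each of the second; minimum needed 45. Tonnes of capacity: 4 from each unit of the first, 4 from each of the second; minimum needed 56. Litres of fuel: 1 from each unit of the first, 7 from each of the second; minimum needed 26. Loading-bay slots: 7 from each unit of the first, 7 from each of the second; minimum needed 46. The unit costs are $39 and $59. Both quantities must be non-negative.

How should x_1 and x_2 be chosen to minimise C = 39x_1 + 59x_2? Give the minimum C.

Extreme points and C = 39x_1 + 59x_2:
  (0, 14) → C = 826
  (26, 0) → C = 1014
  (12, 2) → C = 586
The feasible region is unbounded (it extends along (0, 1), (1, 0)), but C strictly increases along every unbounded feasible direction, so there is no improving ray and the minimum is attained at a vertex.

x_1 = 12, x_2 = 2, minimum C = 586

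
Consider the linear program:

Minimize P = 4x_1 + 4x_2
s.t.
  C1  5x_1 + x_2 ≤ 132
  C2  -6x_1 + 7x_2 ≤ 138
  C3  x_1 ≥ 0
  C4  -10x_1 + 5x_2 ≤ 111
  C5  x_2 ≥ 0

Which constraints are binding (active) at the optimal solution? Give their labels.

C3 and C5

Corner points and P = 4x_1 + 4x_2:
  (786/41, 1482/41) → P = 9072/41
  (132/5, 0) → P = 528/5
  (0, 138/7) → P = 552/7
  (0, 0) → P = 0

The minimum is at (0, 0). Substituting into each constraint, equality holds for C3 and C5; the remaining constraints have slack.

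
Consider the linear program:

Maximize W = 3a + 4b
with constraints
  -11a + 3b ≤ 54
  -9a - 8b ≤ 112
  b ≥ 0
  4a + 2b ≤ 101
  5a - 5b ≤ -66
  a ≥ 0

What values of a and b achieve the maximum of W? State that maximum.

a = 195/34, b = 1327/34, maximum W = 5893/34

Feasible corners and W = 3a + 4b:
  (195/34, 1327/34) → W = 5893/34
  (0, 18) → W = 72
  (373/30, 769/30) → W = 839/6
  (0, 66/5) → W = 264/5

The binding constraints are -11a + 3b = 54 and 4a + 2b = 101.
Solving simultaneously gives a = 195/34, b = 1327/34.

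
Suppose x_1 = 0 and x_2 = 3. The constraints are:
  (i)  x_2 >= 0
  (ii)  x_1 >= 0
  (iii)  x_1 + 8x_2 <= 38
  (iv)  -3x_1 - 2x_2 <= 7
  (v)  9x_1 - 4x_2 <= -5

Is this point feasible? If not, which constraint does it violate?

feasible

(i): 3 ≥ 0 ✓
(ii): 0 ≥ 0 ✓
(iii): 24 ≤ 38 ✓
(iv): -6 ≤ 7 ✓
(v): -12 ≤ -5 ✓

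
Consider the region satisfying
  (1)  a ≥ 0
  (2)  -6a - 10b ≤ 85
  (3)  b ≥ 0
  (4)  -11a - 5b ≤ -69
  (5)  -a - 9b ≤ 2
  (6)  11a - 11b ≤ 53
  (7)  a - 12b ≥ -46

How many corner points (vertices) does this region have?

Pairwise boundary intersections that survive every other constraint:
  (64/11, 1)
  (598/137, 575/137)
  (1142/121, 559/121)

3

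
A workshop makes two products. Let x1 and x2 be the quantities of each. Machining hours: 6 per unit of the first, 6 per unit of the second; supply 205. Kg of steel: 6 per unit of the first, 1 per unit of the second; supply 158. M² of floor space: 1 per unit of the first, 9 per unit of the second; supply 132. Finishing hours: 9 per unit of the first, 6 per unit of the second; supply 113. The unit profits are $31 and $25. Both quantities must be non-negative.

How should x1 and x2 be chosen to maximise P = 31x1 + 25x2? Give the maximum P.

x1 = 3, x2 = 43/3, maximum P = 1354/3

Feasible corners and P = 31x1 + 25x2:
  (0, 0) → P = 0
  (0, 44/3) → P = 1100/3
  (113/9, 0) → P = 3503/9
  (3, 43/3) → P = 1354/3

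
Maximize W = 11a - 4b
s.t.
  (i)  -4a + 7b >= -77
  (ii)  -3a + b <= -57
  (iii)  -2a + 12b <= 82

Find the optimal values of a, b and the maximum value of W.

a = 749/17, b = 241/17, maximum W = 7275/17

The optimum lies where -4a + 7b = -77 and -2a + 12b = 82.
Solving simultaneously gives a = 749/17, b = 241/17.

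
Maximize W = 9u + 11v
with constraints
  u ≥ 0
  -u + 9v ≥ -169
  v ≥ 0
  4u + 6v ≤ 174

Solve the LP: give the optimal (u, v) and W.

Corner points and W = 9u + 11v:
  (0, 0) → W = 0
  (0, 29) → W = 319
  (87/2, 0) → W = 783/2

u = 87/2, v = 0, maximum W = 783/2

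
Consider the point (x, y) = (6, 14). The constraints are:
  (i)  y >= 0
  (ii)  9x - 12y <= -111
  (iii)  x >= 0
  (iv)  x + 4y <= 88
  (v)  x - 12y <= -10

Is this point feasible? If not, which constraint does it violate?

feasible

(i): 14 ≥ 0 ✓
(ii): -114 ≤ -111 ✓
(iii): 6 ≥ 0 ✓
(iv): 62 ≤ 88 ✓
(v): -162 ≤ -10 ✓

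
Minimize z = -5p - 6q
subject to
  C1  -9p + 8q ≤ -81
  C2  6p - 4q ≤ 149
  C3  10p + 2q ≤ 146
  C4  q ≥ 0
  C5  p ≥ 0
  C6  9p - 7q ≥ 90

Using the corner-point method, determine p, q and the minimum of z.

Extreme points and z = -5p - 6q:
  (73/5, 0) → z = -73
  (601/44, 207/44) → z = -4247/44
  (10, 0) → z = -50

p = 601/44, q = 207/44, minimum z = -4247/44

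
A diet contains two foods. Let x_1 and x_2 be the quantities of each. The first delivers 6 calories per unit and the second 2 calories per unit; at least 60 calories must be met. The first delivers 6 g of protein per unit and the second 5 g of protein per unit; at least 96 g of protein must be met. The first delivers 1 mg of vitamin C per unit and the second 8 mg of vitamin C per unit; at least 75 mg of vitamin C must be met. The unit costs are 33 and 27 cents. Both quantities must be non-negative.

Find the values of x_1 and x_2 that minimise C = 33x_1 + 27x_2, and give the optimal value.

x_1 = 6, x_2 = 12, minimum C = 522

The feasible region is unbounded (it extends along (0, 1), (1, 0)), but C strictly increases along every unbounded feasible direction, so there is no improving ray and the minimum is attained at a vertex.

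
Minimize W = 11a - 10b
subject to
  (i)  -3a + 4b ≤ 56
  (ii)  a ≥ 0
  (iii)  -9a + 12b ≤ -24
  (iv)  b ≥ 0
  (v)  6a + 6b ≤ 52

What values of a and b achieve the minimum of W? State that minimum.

Corner points and W = 11a - 10b:
  (8/3, 0) → W = 88/3
  (128/21, 18/7) → W = 124/3
  (26/3, 0) → W = 286/3

The optimum lies where -9a + 12b = -24 and b = 0.
Solving simultaneously gives a = 8/3, b = 0.

a = 8/3, b = 0, minimum W = 88/3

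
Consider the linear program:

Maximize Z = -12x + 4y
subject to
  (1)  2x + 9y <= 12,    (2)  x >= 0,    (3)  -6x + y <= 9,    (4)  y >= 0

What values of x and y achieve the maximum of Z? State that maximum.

x = 0, y = 4/3, maximum Z = 16/3

Extreme points and Z = -12x + 4y:
  (0, 4/3) → Z = 16/3
  (6, 0) → Z = -72
  (0, 0) → Z = 0

The optimum lies where 2x + 9y = 12 and x = 0.
Solving simultaneously gives x = 0, y = 4/3.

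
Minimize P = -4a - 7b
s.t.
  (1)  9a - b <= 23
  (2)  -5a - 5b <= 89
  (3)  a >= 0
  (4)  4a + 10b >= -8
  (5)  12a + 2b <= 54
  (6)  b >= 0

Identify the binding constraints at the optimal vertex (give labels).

Vertices and P = -4a - 7b:
  (10/3, 7) → P = -187/3
  (23/9, 0) → P = -92/9
  (0, 27) → P = -189
  (0, 0) → P = 0

The minimum is at (0, 27). Substituting into each constraint, equality holds for (3) and (5); the remaining constraints have slack.

(3) and (5)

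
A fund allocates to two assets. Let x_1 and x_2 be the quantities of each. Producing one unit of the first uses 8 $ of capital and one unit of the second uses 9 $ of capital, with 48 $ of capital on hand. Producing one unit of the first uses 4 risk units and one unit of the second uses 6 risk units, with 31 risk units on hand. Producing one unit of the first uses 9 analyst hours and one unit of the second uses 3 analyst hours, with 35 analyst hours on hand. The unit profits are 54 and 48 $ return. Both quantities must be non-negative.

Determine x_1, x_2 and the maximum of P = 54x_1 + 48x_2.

x_1 = 3, x_2 = 8/3, maximum P = 290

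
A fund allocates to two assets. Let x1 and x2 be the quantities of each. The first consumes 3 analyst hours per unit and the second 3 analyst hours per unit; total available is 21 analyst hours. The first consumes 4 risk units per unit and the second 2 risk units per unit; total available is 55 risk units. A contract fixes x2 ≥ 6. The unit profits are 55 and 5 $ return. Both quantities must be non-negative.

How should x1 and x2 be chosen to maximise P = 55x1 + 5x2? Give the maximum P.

x1 = 1, x2 = 6, maximum P = 85

Corner points and P = 55x1 + 5x2:
  (0, 7) → P = 35
  (0, 6) → P = 30
  (1, 6) → P = 85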